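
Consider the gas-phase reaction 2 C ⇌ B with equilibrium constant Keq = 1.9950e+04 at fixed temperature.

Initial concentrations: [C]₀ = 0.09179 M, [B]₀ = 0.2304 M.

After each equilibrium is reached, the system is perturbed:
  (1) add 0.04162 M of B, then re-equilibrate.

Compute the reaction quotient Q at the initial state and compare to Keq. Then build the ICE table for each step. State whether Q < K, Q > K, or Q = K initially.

Q₀ = 27.35; Q < K (proceeds forward)

Q₀ = 27.35 vs Keq = 1.9950e+04 ⇒ Q<K, forward
Step 1:
                    C           B
  init        0.09179      0.2304
  Δ          -0.08808     0.04404
  eq         0.003709      0.2744
  solve Keq expr → x = 0.04404; check Q = 1.9950e+04
Then add 0.04162 M of B.
Step 2:
                    C           B
  init       0.003709      0.3161
  Δ        2.7046e-04 -1.3523e-04
  eq         0.003979      0.3159
  solve Keq expr → x = -1.3523e-04; check Q = 1.9950e+04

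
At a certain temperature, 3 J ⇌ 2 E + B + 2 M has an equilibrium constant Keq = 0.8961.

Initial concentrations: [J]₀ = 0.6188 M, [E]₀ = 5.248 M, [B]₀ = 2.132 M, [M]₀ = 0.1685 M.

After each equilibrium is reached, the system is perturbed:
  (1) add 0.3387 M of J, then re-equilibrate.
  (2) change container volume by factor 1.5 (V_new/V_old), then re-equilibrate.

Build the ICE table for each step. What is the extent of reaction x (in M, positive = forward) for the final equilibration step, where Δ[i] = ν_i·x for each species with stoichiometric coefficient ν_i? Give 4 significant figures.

x = 0.01453 M

Q₀ = 7.036 vs Keq = 0.8961 ⇒ Q>K, reverse
Step 1:
                    J           E           B           M
  init         0.6188       5.248       2.132      0.1685
  Δ            0.1295    -0.08635    -0.04318    -0.08635
  eq           0.7483       5.162       2.089     0.08215
  solve Keq expr → x = -0.04318; check Q = 0.8961
Then add 0.3387 M of J.
Step 2:
                    J           E           B           M
  init          1.087       5.162       2.089     0.08215
  Δ          -0.06938     0.04626     0.02313     0.04626
  eq            1.018       5.208       2.112      0.1284
  solve Keq expr → x = 0.02313; check Q = 0.8961
Then change container volume by factor 1.5 (V_new/V_old).
Step 3:
                    J           E           B           M
  init         0.6784       3.472       1.408      0.0856
  Δ           -0.0436     0.02907     0.01453     0.02907
  eq           0.6348       3.501       1.423      0.1147
  solve Keq expr → x = 0.01453; check Q = 0.8961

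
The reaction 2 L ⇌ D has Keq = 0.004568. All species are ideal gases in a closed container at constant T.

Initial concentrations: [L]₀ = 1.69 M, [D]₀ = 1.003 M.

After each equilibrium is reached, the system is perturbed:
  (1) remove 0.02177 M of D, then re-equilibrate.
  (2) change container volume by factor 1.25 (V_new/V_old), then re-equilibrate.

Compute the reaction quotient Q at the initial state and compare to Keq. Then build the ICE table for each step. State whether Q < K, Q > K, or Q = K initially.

Q₀ = 0.3512 vs Keq = 0.004568 ⇒ Q>K, reverse
Step 1:
                  L         D
  init         1.69     1.003
  Δ           1.889   -0.9445
  eq          3.579   0.05851
  solve Keq expr → x = -0.9445; check Q = 0.004568
Then remove 0.02177 M of D.
Step 2:
                  L         D
  init        3.579   0.03674
  Δ        -0.04088   0.02044
  eq          3.538   0.05718
  solve Keq expr → x = 0.02044; check Q = 0.004568
Then change container volume by factor 1.25 (V_new/V_old).
Step 3:
                  L         D
  init         2.83   0.04575
  Δ          0.0174 -0.008698
  eq          2.848   0.03705
  solve Keq expr → x = -0.008698; check Q = 0.004568

Q₀ = 0.3512; Q > K (proceeds reverse)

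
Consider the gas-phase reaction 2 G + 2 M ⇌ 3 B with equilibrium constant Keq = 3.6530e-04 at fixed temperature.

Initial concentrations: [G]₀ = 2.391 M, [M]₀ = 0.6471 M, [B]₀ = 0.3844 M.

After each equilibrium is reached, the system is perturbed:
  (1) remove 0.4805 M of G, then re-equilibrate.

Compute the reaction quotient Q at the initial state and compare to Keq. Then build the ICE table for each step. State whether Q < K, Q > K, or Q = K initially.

Q₀ = 0.02373 vs Keq = 3.6530e-04 ⇒ Q>K, reverse
Step 1:
                   G          M          B
  init         2.391     0.6471     0.3844
  Δ           0.1777     0.1777    -0.2665
  eq           2.569     0.8248     0.1179
  solve Keq expr → x = -0.08883; check Q = 3.6530e-04
Then remove 0.4805 M of G.
Step 2:
                   G          M          B
  init         2.088     0.8248     0.1179
  Δ         0.009411   0.009411   -0.01412
  eq           2.098     0.8342     0.1038
  solve Keq expr → x = -0.004705; check Q = 3.6530e-04

Q₀ = 0.02373; Q > K (proceeds reverse)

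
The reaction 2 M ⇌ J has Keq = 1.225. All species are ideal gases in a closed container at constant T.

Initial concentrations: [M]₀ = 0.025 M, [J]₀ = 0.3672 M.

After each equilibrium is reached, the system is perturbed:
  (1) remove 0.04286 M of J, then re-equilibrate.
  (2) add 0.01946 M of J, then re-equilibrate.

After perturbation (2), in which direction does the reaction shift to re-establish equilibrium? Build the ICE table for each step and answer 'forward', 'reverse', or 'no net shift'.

Q₀ = 587.5 vs Keq = 1.225 ⇒ Q>K, reverse
Step 1:
                    M           J
  init          0.025      0.3672
  Δ            0.3639     -0.1819
  eq           0.3889      0.1853
  solve Keq expr → x = -0.1819; check Q = 1.225
Then remove 0.04286 M of J.
Step 2:
                    M           J
  init         0.3889      0.1424
  Δ          -0.03028     0.01514
  eq           0.3586      0.1575
  solve Keq expr → x = 0.01514; check Q = 1.225
Then add 0.01946 M of J.
Step 3:
                    M           J
  init         0.3586       0.177
  Δ           0.01394   -0.006972
  eq           0.3726        0.17
  solve Keq expr → x = -0.006972; check Q = 1.225

Direction: reverse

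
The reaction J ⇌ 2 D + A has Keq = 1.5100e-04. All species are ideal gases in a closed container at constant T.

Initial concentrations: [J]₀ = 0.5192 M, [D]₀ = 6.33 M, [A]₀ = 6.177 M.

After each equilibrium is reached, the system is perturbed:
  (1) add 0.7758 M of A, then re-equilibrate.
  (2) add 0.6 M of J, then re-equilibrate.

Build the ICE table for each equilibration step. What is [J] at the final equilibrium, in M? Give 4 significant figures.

[J]_eq = 4.278 M

Q₀ = 476.7 vs Keq = 1.5100e-04 ⇒ Q>K, reverse
Step 1:
                    J           D           A
  I            0.5192        6.33       6.177
  C             3.158      -6.316      -3.158
  E             3.677     0.01356       3.019
  solve Keq expr → x = -3.158; check Q = 1.5100e-04
Then add 0.7758 M of A.
Step 2:
                    J           D           A
  I             3.677     0.01356       3.795
  C        7.3163e-04   -0.001463 -7.3163e-04
  E             3.678      0.0121       3.794
  solve Keq expr → x = -7.3163e-04; check Q = 1.5100e-04
Then add 0.6 M of J.
Step 3:
                    J           D           A
  I             4.278      0.0121       3.794
  C       -4.7403e-04  9.4806e-04  4.7403e-04
  E             4.278     0.01305       3.794
  solve Keq expr → x = 4.7403e-04; check Q = 1.5100e-04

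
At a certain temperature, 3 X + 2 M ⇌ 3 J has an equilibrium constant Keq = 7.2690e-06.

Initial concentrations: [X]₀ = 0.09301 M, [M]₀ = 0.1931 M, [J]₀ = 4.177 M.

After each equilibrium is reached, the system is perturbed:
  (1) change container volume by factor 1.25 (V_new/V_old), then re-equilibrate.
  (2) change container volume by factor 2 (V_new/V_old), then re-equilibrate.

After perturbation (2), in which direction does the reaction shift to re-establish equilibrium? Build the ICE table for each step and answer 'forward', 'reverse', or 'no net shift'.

Q₀ = 2.4291e+06 vs Keq = 7.2690e-06 ⇒ Q>K, reverse
Step 1:
                   X          M          J
  Initial    0.09301     0.1931      4.177
  Change       4.016      2.677     -4.016
  Equil        4.109      2.871     0.1608
  solve Keq expr → x = -1.339; check Q = 7.2690e-06
Then change container volume by factor 1.25 (V_new/V_old).
Step 2:
                   X          M          J
  Initial      3.287      2.296     0.1286
  Change     0.01685    0.01123   -0.01685
  Equil        3.304      2.308     0.1118
  solve Keq expr → x = -0.005616; check Q = 7.2690e-06
Then change container volume by factor 2 (V_new/V_old).
Step 3:
                   X          M          J
  Initial      1.652      1.154    0.05589
  Change     0.01998    0.01332   -0.01998
  Equil        1.672      1.167    0.03591
  solve Keq expr → x = -0.00666; check Q = 7.2690e-06

Direction: reverse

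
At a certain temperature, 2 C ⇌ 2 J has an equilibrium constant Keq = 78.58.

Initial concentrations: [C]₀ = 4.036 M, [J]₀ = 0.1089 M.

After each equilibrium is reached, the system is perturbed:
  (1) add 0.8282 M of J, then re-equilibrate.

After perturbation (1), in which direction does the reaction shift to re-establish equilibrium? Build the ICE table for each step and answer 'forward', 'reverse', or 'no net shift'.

Q₀ = 7.2804e-04 vs Keq = 78.58 ⇒ Q<K, forward
Step 1:
                    C           J
  init          4.036      0.1089
  Δ            -3.616       3.616
  eq           0.4202       3.725
  solve Keq expr → x = 1.808; check Q = 78.58
Then add 0.8282 M of J.
Step 2:
                    C           J
  init         0.4202       4.553
  Δ           0.08396    -0.08396
  eq           0.5041       4.469
  solve Keq expr → x = -0.04198; check Q = 78.58

Direction: reverse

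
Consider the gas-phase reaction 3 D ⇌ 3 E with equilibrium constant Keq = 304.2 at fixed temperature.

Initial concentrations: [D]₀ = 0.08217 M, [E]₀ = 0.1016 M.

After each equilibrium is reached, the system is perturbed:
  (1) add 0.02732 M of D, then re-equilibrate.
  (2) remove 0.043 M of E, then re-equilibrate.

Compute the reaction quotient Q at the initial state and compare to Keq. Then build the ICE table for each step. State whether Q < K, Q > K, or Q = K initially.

Q₀ = 1.89; Q < K (proceeds forward)

Q₀ = 1.89 vs Keq = 304.2 ⇒ Q<K, forward
Step 1:
                  D         E
  init      0.08217    0.1016
  Δ        -0.05838   0.05838
  eq        0.02379      0.16
  solve Keq expr → x = 0.01946; check Q = 304.2
Then add 0.02732 M of D.
Step 2:
                  D         E
  init      0.05111      0.16
  Δ        -0.02378   0.02378
  eq        0.02732    0.1838
  solve Keq expr → x = 0.007928; check Q = 304.2
Then remove 0.043 M of E.
Step 3:
                  D         E
  init      0.02732    0.1408
  Δ       -0.005566  0.005566
  eq        0.02176    0.1463
  solve Keq expr → x = 0.001855; check Q = 304.2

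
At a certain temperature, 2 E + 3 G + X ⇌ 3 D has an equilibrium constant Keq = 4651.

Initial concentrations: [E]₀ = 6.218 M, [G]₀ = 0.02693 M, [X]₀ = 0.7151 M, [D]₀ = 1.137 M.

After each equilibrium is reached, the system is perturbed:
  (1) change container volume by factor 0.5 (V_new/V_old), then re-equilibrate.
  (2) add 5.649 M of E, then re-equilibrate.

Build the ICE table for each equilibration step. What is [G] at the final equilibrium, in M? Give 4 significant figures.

Q₀ = 2722 vs Keq = 4651 ⇒ Q<K, forward
Step 1:
                  E         G         X         D
  I           6.218   0.02693    0.7151     1.137
  C       -0.002864 -0.004297 -0.001432  0.004297
  E           6.215   0.02263    0.7137     1.141
  solve Keq expr → x = 0.001432; check Q = 4651
Then change container volume by factor 0.5 (V_new/V_old).
Step 2:
                  E         G         X         D
  I           12.43   0.04527     1.427     2.283
  C         -0.0149  -0.02235 -0.007451   0.02235
  E           12.42   0.02291      1.42     2.305
  solve Keq expr → x = 0.007451; check Q = 4651
Then add 5.649 M of E.
Step 3:
                  E         G         X         D
  I           18.06   0.02291      1.42     2.305
  C       -0.003347  -0.00502 -0.001673   0.00502
  E           18.06   0.01789     1.418      2.31
  solve Keq expr → x = 0.001673; check Q = 4651

[G]_eq = 0.01789 M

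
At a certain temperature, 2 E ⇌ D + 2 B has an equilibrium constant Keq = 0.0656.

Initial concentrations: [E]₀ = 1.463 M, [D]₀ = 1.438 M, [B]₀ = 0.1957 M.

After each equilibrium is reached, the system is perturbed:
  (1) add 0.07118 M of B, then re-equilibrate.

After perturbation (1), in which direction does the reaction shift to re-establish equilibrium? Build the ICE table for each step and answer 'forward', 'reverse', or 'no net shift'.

Direction: reverse

Q₀ = 0.02573 vs Keq = 0.0656 ⇒ Q<K, forward
Step 1:
                   E          D          B
  Initial      1.463      1.438     0.1957
  Change    -0.09244    0.04622    0.09244
  Equil        1.371      1.484     0.2881
  solve Keq expr → x = 0.04622; check Q = 0.0656
Then add 0.07118 M of B.
Step 2:
                   E          D          B
  Initial      1.371      1.484     0.3593
  Change     0.05642   -0.02821   -0.05642
  Equil        1.427      1.456     0.3029
  solve Keq expr → x = -0.02821; check Q = 0.0656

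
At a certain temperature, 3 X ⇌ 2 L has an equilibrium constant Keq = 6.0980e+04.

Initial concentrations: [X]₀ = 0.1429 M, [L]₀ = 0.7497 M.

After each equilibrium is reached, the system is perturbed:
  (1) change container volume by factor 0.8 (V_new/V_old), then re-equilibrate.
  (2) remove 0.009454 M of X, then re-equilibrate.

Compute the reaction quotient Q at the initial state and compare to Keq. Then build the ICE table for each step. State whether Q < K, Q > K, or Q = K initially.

Q₀ = 192.6 vs Keq = 6.0980e+04 ⇒ Q<K, forward
Step 1:
                   X          L
  Initial     0.1429     0.7497
  Change     -0.1205    0.08031
  Equil      0.02244       0.83
  solve Keq expr → x = 0.04015; check Q = 6.0980e+04
Then change container volume by factor 0.8 (V_new/V_old).
Step 2:
                   X          L
  Initial    0.02805      1.038
  Change   -0.001988   0.001326
  Equil      0.02606      1.039
  solve Keq expr → x = 6.6279e-04; check Q = 6.0980e+04
Then remove 0.009454 M of X.
Step 3:
                   X          L
  Initial    0.01661      1.039
  Change     0.00935  -0.006233
  Equil      0.02596      1.033
  solve Keq expr → x = -0.003117; check Q = 6.0980e+04

Q₀ = 192.6; Q < K (proceeds forward)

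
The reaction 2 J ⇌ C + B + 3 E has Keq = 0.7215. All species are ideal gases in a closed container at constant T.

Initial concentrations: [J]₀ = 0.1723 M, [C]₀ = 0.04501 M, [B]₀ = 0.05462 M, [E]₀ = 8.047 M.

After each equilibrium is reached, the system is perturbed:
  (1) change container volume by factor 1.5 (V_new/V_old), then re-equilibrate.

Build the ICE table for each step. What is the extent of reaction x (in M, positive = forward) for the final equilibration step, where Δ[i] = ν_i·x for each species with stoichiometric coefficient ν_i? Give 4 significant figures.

x = 0.004363 M

Q₀ = 43.15 vs Keq = 0.7215 ⇒ Q>K, reverse
Step 1:
                  J         C         B         E
  init       0.1723   0.04501   0.05462     8.047
  Δ         0.07828  -0.03914  -0.03914   -0.1174
  eq         0.2506   0.00587   0.01548      7.93
  solve Keq expr → x = -0.03914; check Q = 0.7215
Then change container volume by factor 1.5 (V_new/V_old).
Step 2:
                  J         C         B         E
  init       0.1671  0.003913   0.01032     5.286
  Δ       -0.008726  0.004363  0.004363   0.01309
  eq         0.1583  0.008276   0.01468     5.299
  solve Keq expr → x = 0.004363; check Q = 0.7215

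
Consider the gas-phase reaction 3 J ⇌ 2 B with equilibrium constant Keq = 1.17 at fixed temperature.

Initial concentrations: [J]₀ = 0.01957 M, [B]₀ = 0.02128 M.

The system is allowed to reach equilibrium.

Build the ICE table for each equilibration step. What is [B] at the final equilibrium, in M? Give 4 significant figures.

Q₀ = 60.42 vs Keq = 1.17 ⇒ Q>K, reverse
Step 1:
                    J           B
  I           0.01957     0.02128
  C           0.01943    -0.01295
  E             0.039    0.008329
  solve Keq expr → x = -0.006475; check Q = 1.17

[B]_eq = 0.008329 M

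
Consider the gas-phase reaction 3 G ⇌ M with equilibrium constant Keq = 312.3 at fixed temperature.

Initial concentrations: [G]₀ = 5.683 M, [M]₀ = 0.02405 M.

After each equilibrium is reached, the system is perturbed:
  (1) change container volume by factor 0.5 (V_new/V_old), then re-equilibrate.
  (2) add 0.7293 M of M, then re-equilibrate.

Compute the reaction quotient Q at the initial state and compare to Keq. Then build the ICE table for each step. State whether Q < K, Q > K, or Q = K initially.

Q₀ = 1.3103e-04; Q < K (proceeds forward)

Q₀ = 1.3103e-04 vs Keq = 312.3 ⇒ Q<K, forward
Step 1:
                  G         M
  init        5.683   0.02405
  Δ          -5.502     1.834
  eq         0.1812     1.858
  solve Keq expr → x = 1.834; check Q = 312.3
Then change container volume by factor 0.5 (V_new/V_old).
Step 2:
                  G         M
  init       0.3624     3.716
  Δ         -0.1332    0.0444
  eq         0.2292      3.76
  solve Keq expr → x = 0.0444; check Q = 312.3
Then add 0.7293 M of M.
Step 3:
                  G         M
  init       0.2292      4.49
  Δ         0.01387 -0.004623
  eq         0.2431     4.485
  solve Keq expr → x = -0.004623; check Q = 312.3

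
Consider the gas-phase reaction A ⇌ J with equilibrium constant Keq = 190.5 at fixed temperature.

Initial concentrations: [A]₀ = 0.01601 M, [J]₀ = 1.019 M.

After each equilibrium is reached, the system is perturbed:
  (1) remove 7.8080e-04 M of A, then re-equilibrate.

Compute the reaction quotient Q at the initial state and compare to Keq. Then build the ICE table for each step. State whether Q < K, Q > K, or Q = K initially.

Q₀ = 63.65; Q < K (proceeds forward)

Q₀ = 63.65 vs Keq = 190.5 ⇒ Q<K, forward
Step 1:
                   A          J
  Initial    0.01601      1.019
  Change    -0.01061    0.01061
  Equil     0.005405       1.03
  solve Keq expr → x = 0.01061; check Q = 190.5
Then remove 7.8080e-04 M of A.
Step 2:
                   A          J
  Initial   0.004624       1.03
  Change  7.7672e-04 -7.7672e-04
  Equil     0.005401      1.029
  solve Keq expr → x = -7.7672e-04; check Q = 190.5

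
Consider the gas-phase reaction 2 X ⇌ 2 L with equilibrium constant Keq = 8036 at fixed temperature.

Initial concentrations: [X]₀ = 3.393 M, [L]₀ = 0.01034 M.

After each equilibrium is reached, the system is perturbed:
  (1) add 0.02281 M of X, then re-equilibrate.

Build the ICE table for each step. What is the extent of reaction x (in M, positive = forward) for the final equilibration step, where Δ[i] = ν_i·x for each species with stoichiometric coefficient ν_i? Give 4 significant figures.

x = 0.01128 M

Q₀ = 9.2870e-06 vs Keq = 8036 ⇒ Q<K, forward
Step 1:
                  X         L
  I           3.393   0.01034
  C          -3.355     3.355
  E         0.03755     3.366
  solve Keq expr → x = 1.678; check Q = 8036
Then add 0.02281 M of X.
Step 2:
                  X         L
  I         0.06036     3.366
  C        -0.02256   0.02256
  E          0.0378     3.388
  solve Keq expr → x = 0.01128; check Q = 8036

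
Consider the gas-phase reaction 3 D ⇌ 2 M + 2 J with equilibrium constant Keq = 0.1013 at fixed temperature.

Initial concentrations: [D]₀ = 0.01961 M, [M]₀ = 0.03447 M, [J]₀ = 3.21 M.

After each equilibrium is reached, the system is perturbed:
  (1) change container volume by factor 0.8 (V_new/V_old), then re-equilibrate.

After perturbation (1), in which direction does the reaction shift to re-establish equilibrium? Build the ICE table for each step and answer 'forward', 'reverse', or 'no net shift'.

Direction: reverse

Q₀ = 1624 vs Keq = 0.1013 ⇒ Q>K, reverse
Step 1:
                  D         M         J
  Initial   0.01961   0.03447      3.21
  Change      0.049  -0.03267  -0.03267
  Equil     0.06861    0.0018     3.177
  solve Keq expr → x = -0.01633; check Q = 0.1013
Then change container volume by factor 0.8 (V_new/V_old).
Step 2:
                  D         M         J
  Initial   0.08577   0.00225     3.972
  Change  3.3833e-04 -2.2555e-04 -2.2555e-04
  Equil     0.08611  0.002025     3.971
  solve Keq expr → x = -1.1278e-04; check Q = 0.1013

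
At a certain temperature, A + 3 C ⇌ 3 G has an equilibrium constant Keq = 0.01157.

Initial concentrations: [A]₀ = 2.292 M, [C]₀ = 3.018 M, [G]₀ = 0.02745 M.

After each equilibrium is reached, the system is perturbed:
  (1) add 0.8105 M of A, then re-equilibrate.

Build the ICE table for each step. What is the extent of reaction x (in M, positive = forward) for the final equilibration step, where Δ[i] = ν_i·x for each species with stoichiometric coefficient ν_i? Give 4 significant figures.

Q₀ = 3.2829e-07 vs Keq = 0.01157 ⇒ Q<K, forward
Step 1:
                  A         C         G
  init        2.292     3.018   0.02745
  Δ         -0.2181   -0.6543    0.6543
  eq          2.074     2.364    0.6818
  solve Keq expr → x = 0.2181; check Q = 0.01157
Then add 0.8105 M of A.
Step 2:
                  A         C         G
  init        2.884     2.364    0.6818
  Δ        -0.01956  -0.05867   0.05867
  eq          2.865     2.305    0.7404
  solve Keq expr → x = 0.01956; check Q = 0.01157

x = 0.01956 M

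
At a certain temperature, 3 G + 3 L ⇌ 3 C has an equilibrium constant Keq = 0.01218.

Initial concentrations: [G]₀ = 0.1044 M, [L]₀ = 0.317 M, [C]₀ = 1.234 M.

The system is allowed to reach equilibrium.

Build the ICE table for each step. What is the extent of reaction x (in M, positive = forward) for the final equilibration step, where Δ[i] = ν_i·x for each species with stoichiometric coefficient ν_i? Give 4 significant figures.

Q₀ = 5.1840e+04 vs Keq = 0.01218 ⇒ Q>K, reverse
Step 1:
                    G           L           C
  init         0.1044       0.317       1.234
  Δ            0.9347      0.9347     -0.9347
  eq            1.039       1.252      0.2993
  solve Keq expr → x = -0.3116; check Q = 0.01218

x = -0.3116 M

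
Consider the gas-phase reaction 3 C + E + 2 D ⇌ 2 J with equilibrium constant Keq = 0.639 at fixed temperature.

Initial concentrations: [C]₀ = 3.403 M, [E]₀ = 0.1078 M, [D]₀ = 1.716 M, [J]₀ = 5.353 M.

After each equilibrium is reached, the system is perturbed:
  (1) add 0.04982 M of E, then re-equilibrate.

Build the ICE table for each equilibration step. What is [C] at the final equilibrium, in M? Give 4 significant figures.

[C]_eq = 3.656 M

Q₀ = 2.291 vs Keq = 0.639 ⇒ Q>K, reverse
Step 1:
                  C         E         D         J
  Initial     3.403    0.1078     1.716     5.353
  Change     0.3211     0.107     0.214    -0.214
  Equil       3.724    0.2148      1.93     5.139
  solve Keq expr → x = -0.107; check Q = 0.639
Then add 0.04982 M of E.
Step 2:
                  C         E         D         J
  Initial     3.724    0.2646      1.93     5.139
  Change   -0.06757  -0.02252  -0.04505   0.04505
  Equil       3.656    0.2421     1.885     5.184
  solve Keq expr → x = 0.02252; check Q = 0.639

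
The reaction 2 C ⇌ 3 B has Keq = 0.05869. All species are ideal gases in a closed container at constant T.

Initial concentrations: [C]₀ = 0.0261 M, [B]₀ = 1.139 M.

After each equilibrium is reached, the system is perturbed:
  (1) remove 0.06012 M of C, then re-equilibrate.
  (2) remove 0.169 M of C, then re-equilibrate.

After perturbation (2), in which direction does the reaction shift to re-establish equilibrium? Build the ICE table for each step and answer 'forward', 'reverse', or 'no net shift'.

Direction: reverse

Q₀ = 2169 vs Keq = 0.05869 ⇒ Q>K, reverse
Step 1:
                  C         B
  init       0.0261     1.139
  Δ          0.5748   -0.8623
  eq         0.6009    0.2767
  solve Keq expr → x = -0.2874; check Q = 0.05869
Then remove 0.06012 M of C.
Step 2:
                  C         B
  init       0.5408    0.2767
  Δ         0.01034   -0.0155
  eq         0.5512    0.2612
  solve Keq expr → x = -0.005168; check Q = 0.05869
Then remove 0.169 M of C.
Step 3:
                  C         B
  init       0.3822    0.2612
  Δ         0.03055  -0.04582
  eq         0.4127    0.2154
  solve Keq expr → x = -0.01527; check Q = 0.05869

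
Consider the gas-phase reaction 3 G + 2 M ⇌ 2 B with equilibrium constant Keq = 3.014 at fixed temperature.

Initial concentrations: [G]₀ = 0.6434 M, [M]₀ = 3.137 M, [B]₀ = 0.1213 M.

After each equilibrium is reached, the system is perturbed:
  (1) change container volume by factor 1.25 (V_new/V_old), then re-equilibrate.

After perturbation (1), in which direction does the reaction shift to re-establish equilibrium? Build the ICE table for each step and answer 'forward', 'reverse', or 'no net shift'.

Direction: reverse

Q₀ = 0.005614 vs Keq = 3.014 ⇒ Q<K, forward
Step 1:
                   G          M          B
  Initial     0.6434      3.137     0.1213
  Change     -0.4494    -0.2996     0.2996
  Equil        0.194      2.837     0.4209
  solve Keq expr → x = 0.1498; check Q = 3.014
Then change container volume by factor 1.25 (V_new/V_old).
Step 2:
                   G          M          B
  Initial     0.1552       2.27     0.3367
  Change     0.02996    0.01998   -0.01998
  Equil       0.1852       2.29     0.3167
  solve Keq expr → x = -0.009988; check Q = 3.014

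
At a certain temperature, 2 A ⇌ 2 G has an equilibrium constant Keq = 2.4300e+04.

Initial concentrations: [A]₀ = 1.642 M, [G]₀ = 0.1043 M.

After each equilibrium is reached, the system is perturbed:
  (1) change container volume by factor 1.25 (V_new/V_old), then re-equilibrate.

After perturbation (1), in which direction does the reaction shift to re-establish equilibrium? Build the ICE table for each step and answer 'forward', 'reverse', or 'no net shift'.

Q₀ = 0.004035 vs Keq = 2.4300e+04 ⇒ Q<K, forward
Step 1:
                    A           G
  init          1.642      0.1043
  Δ            -1.631       1.631
  eq          0.01113       1.735
  solve Keq expr → x = 0.8154; check Q = 2.4300e+04
Then change container volume by factor 1.25 (V_new/V_old).
Step 2:
                    A           G
  init       0.008905       1.388
  Δ                 0           0
  eq         0.008905       1.388
  solve Keq expr → x = 0; check Q = 2.4300e+04

Direction: no net shift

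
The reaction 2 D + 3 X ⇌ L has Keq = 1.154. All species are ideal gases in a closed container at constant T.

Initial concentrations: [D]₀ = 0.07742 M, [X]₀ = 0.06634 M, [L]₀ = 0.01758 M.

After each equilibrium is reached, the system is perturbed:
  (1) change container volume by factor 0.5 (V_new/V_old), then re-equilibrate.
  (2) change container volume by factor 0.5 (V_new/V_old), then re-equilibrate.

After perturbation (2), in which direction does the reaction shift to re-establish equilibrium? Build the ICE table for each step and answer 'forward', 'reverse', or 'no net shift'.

Direction: forward

Q₀ = 1.0046e+04 vs Keq = 1.154 ⇒ Q>K, reverse
Step 1:
                  D         X         L
  Initial   0.07742   0.06634   0.01758
  Change    0.03511   0.05267  -0.01756
  Equil      0.1125     0.119 2.4630e-05
  solve Keq expr → x = -0.01756; check Q = 1.154
Then change container volume by factor 0.5 (V_new/V_old).
Step 2:
                  D         X         L
  Initial    0.2251     0.238 4.9259e-05
  Change  -0.001417 -0.002125 7.0834e-04
  Equil      0.2236    0.2359 7.5759e-04
  solve Keq expr → x = 7.0834e-04; check Q = 1.154
Then change container volume by factor 0.5 (V_new/V_old).
Step 3:
                  D         X         L
  Initial    0.4473    0.4718  0.001515
  Change   -0.02879  -0.04319    0.0144
  Equil      0.4185    0.4286   0.01591
  solve Keq expr → x = 0.0144; check Q = 1.154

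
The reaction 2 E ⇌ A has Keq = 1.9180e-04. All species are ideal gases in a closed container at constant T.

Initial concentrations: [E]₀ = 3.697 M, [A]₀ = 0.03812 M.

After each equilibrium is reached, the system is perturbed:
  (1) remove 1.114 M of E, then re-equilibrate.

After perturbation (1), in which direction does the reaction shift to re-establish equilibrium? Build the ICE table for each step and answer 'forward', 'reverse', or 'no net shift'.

Direction: reverse

Q₀ = 0.002789 vs Keq = 1.9180e-04 ⇒ Q>K, reverse
Step 1:
                    E           A
  I             3.697     0.03812
  C           0.07079     -0.0354
  E             3.768    0.002723
  solve Keq expr → x = -0.0354; check Q = 1.9180e-04
Then remove 1.114 M of E.
Step 2:
                    E           A
  I             2.654    0.002723
  C          0.002739   -0.001369
  E             2.657    0.001354
  solve Keq expr → x = -0.001369; check Q = 1.9180e-04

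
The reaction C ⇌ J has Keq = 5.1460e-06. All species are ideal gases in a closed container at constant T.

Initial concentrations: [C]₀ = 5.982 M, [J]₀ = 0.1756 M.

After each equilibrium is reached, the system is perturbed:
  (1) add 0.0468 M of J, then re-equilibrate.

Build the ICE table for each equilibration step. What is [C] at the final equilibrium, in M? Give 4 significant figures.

Q₀ = 0.02935 vs Keq = 5.1460e-06 ⇒ Q>K, reverse
Step 1:
                   C          J
  I            5.982     0.1756
  C           0.1756    -0.1756
  E            6.158 3.1687e-05
  solve Keq expr → x = -0.1756; check Q = 5.1460e-06
Then add 0.0468 M of J.
Step 2:
                   C          J
  I            6.158    0.04683
  C           0.0468    -0.0468
  E            6.204 3.1928e-05
  solve Keq expr → x = -0.0468; check Q = 5.1460e-06

[C]_eq = 6.204 M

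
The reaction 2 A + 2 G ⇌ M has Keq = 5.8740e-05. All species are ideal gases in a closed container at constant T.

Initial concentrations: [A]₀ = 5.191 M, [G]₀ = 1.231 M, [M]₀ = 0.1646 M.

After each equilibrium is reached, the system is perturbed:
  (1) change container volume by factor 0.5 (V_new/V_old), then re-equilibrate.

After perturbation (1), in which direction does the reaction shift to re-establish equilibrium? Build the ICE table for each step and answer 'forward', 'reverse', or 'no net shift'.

Direction: forward

Q₀ = 0.004031 vs Keq = 5.8740e-05 ⇒ Q>K, reverse
Step 1:
                    A           G           M
  init          5.191       1.231      0.1646
  Δ            0.3206      0.3206     -0.1603
  eq            5.512       1.552    0.004296
  solve Keq expr → x = -0.1603; check Q = 5.8740e-05
Then change container volume by factor 0.5 (V_new/V_old).
Step 2:
                    A           G           M
  init          11.02       3.103    0.008592
  Δ           -0.1083     -0.1083     0.05417
  eq            10.91       2.995     0.06277
  solve Keq expr → x = 0.05417; check Q = 5.8740e-05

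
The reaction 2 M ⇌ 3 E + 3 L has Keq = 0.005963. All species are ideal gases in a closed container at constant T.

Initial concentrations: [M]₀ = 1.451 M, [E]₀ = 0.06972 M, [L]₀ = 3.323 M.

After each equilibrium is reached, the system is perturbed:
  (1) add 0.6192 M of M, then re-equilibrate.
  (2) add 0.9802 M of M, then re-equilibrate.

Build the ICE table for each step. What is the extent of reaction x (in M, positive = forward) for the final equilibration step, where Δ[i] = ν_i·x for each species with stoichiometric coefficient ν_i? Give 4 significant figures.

x = 0.008263 M

Q₀ = 0.005906 vs Keq = 0.005963 ⇒ Q<K, forward
Step 1:
                    M           E           L
  Initial       1.451     0.06972       3.323
  Change  -1.4178e-04  2.1267e-04  2.1267e-04
  Equil         1.451     0.06993       3.323
  solve Keq expr → x = 7.0890e-05; check Q = 0.005963
Then add 0.6192 M of M.
Step 2:
                    M           E           L
  Initial        2.07     0.06993       3.323
  Change     -0.01192     0.01788     0.01788
  Equil         2.058     0.08782       3.341
  solve Keq expr → x = 0.005962; check Q = 0.005963
Then add 0.9802 M of M.
Step 3:
                    M           E           L
  Initial       3.038     0.08782       3.341
  Change     -0.01653     0.02479     0.02479
  Equil         3.022      0.1126       3.366
  solve Keq expr → x = 0.008263; check Q = 0.005963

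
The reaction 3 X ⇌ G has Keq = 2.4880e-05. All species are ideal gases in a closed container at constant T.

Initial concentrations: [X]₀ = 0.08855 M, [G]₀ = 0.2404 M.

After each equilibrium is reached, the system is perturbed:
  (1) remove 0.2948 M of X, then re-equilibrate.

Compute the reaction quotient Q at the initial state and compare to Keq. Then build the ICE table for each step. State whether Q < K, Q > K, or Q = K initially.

Q₀ = 346.2 vs Keq = 2.4880e-05 ⇒ Q>K, reverse
Step 1:
                  X         G
  init      0.08855    0.2404
  Δ          0.7212   -0.2404
  eq         0.8097 1.3208e-05
  solve Keq expr → x = -0.2404; check Q = 2.4880e-05
Then remove 0.2948 M of X.
Step 2:
                  X         G
  init       0.5149 1.3208e-05
  Δ       2.9433e-05 -9.8109e-06
  eq         0.5149 3.3972e-06
  solve Keq expr → x = -9.8109e-06; check Q = 2.4880e-05

Q₀ = 346.2; Q > K (proceeds reverse)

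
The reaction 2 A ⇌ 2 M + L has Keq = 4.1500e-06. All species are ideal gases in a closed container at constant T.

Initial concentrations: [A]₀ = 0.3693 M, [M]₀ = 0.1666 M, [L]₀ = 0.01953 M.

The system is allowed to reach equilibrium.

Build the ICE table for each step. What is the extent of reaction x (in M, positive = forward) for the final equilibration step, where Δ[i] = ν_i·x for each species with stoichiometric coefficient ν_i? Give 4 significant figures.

x = -0.01949 M

Q₀ = 0.003975 vs Keq = 4.1500e-06 ⇒ Q>K, reverse
Step 1:
                  A         M         L
  Initial    0.3693    0.1666   0.01953
  Change    0.03898  -0.03898  -0.01949
  Equil      0.4083    0.1276 4.2470e-05
  solve Keq expr → x = -0.01949; check Q = 4.1500e-06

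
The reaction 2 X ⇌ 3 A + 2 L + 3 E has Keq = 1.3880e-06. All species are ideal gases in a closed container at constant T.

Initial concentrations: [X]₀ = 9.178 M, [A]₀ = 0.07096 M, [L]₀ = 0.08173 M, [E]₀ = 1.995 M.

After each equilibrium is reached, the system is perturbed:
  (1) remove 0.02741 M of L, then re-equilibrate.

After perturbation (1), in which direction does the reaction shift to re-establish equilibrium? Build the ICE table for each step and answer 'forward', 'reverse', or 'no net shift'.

Direction: forward

Q₀ = 2.2498e-07 vs Keq = 1.3880e-06 ⇒ Q<K, forward
Step 1:
                  X         A         L         E
  init        9.178   0.07096   0.08173     1.995
  Δ        -0.02423   0.03635   0.02423   0.03635
  eq          9.154    0.1073     0.106     2.031
  solve Keq expr → x = 0.01212; check Q = 1.3880e-06
Then remove 0.02741 M of L.
Step 2:
                  X         A         L         E
  init        9.154    0.1073   0.07855     2.031
  Δ        -0.00907    0.0136   0.00907    0.0136
  eq          9.145    0.1209   0.08762     2.045
  solve Keq expr → x = 0.004535; check Q = 1.3880e-06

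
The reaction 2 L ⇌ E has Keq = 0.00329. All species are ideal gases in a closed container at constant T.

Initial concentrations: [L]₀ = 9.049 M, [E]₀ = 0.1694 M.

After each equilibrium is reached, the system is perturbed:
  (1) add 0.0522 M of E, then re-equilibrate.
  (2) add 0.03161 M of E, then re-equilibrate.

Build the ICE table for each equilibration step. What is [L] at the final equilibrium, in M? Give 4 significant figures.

Q₀ = 0.002069 vs Keq = 0.00329 ⇒ Q<K, forward
Step 1:
                   L          E
  Initial      9.049     0.1694
  Change     -0.1789    0.08945
  Equil         8.87     0.2589
  solve Keq expr → x = 0.08945; check Q = 0.00329
Then add 0.0522 M of E.
Step 2:
                   L          E
  Initial       8.87     0.3111
  Change     0.09344   -0.04672
  Equil        8.964     0.2643
  solve Keq expr → x = -0.04672; check Q = 0.00329
Then add 0.03161 M of E.
Step 3:
                   L          E
  Initial      8.964     0.2959
  Change     0.05653   -0.02827
  Equil         9.02     0.2677
  solve Keq expr → x = -0.02827; check Q = 0.00329

[L]_eq = 9.02 M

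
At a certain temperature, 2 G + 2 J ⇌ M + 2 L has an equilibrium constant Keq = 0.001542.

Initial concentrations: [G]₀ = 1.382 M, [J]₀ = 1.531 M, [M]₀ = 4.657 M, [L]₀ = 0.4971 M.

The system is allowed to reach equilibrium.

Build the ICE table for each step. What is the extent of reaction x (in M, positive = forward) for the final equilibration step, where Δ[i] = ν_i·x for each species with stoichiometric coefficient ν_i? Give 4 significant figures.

x = -0.2154 M

Q₀ = 0.2571 vs Keq = 0.001542 ⇒ Q>K, reverse
Step 1:
                   G          J          M          L
  Initial      1.382      1.531      4.657     0.4971
  Change      0.4308     0.4308    -0.2154    -0.4308
  Equil        1.813      1.962      4.442    0.06627
  solve Keq expr → x = -0.2154; check Q = 0.001542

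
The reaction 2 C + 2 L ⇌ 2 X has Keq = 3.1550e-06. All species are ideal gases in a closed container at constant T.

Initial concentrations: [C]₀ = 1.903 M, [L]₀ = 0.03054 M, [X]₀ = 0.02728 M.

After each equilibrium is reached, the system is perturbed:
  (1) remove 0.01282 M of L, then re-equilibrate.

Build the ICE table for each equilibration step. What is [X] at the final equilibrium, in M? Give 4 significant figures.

[X]_eq = 1.5375e-04 M

Q₀ = 0.2203 vs Keq = 3.1550e-06 ⇒ Q>K, reverse
Step 1:
                  C         L         X
  Initial     1.903   0.03054   0.02728
  Change    0.02708   0.02708  -0.02708
  Equil        1.93   0.05762 1.9755e-04
  solve Keq expr → x = -0.01354; check Q = 3.1550e-06
Then remove 0.01282 M of L.
Step 2:
                  C         L         X
  Initial      1.93    0.0448 1.9755e-04
  Change  4.3797e-05 4.3797e-05 -4.3797e-05
  Equil        1.93   0.04485 1.5375e-04
  solve Keq expr → x = -2.1898e-05; check Q = 3.1550e-06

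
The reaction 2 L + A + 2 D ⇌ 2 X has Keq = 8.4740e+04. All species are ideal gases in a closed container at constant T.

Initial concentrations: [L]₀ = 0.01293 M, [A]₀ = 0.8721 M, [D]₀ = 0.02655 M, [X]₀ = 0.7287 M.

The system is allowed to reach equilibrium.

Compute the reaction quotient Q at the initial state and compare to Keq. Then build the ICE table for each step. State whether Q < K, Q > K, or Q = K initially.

Q₀ = 5.1666e+06; Q > K (proceeds reverse)

Q₀ = 5.1666e+06 vs Keq = 8.4740e+04 ⇒ Q>K, reverse
Step 1:
                  L         A         D         X
  Initial   0.01293    0.8721   0.02655    0.7287
  Change    0.03115   0.01557   0.03115  -0.03115
  Equil     0.04408    0.8877    0.0577    0.6976
  solve Keq expr → x = -0.01557; check Q = 8.4740e+04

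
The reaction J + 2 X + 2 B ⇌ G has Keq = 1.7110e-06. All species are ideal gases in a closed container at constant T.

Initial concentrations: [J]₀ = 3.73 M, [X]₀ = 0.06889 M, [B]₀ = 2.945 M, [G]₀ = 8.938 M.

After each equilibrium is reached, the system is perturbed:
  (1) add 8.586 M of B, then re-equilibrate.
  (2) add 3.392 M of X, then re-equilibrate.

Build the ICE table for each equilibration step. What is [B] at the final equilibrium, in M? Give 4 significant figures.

[B]_eq = 24.18 M

Q₀ = 58.22 vs Keq = 1.7110e-06 ⇒ Q>K, reverse
Step 1:
                   J          X          B          G
  init          3.73    0.06889      2.945      8.938
  Δ            7.518      15.04      15.04     -7.518
  eq           11.25      15.11      17.98       1.42
  solve Keq expr → x = -7.518; check Q = 1.7110e-06
Then add 8.586 M of B.
Step 2:
                   J          X          B          G
  init         11.25      15.11      26.57       1.42
  Δ          -0.7126     -1.425     -1.425     0.7126
  eq           10.54      13.68      25.14      2.132
  solve Keq expr → x = 0.7126; check Q = 1.7110e-06
Then add 3.392 M of X.
Step 3:
                   J          X          B          G
  init         10.54      17.07      25.14      2.132
  Δ          -0.4797    -0.9594    -0.9594     0.4797
  eq           10.06      16.11      24.18      2.612
  solve Keq expr → x = 0.4797; check Q = 1.7110e-06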